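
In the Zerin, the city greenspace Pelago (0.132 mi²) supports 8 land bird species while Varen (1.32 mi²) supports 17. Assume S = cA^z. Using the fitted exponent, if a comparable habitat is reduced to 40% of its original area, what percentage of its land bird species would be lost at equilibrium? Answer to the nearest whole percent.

26%

z = ln(17/8) / ln(1.32/0.132) = 0.7538 / 2.3026 = 0.3274
S_new/S_old = (A_new/A_old)^z = 0.4^0.3274 = exp(0.3274 × -0.9163) = 0.7409
Fraction lost = 1 − 0.7409 = 0.2591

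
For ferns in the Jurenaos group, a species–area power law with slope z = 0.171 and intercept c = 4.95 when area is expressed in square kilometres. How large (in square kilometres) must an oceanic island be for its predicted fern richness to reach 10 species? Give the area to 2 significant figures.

61 square kilometres

10 = 4.95 × A^0.171  ⇒  A^0.171 = 10/4.95 = 2.02
ln A = ln(2.02) / 0.171 = 0.7032 / 0.171 = 4.1123
A = e^4.1123 ≈ 61.08 square kilometres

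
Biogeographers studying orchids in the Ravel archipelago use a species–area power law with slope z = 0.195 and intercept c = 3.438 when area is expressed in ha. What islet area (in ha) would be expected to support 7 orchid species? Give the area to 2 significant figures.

38 ha

7 = 3.438 × A^0.195  ⇒  A^0.195 = 7/3.438 = 2.036
ln A = ln(2.036) / 0.195 = 0.7110 / 0.195 = 3.6463
A = e^3.6463 ≈ 38.33 ha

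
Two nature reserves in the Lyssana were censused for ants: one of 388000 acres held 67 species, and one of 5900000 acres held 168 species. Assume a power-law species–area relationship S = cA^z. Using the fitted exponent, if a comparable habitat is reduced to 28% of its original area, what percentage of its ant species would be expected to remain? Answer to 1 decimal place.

65.1%

z = ln(168/67) / ln(5900000/388000) = 0.9193 / 2.7217 = 0.3378
S_new/S_old = (A_new/A_old)^z = 0.28^0.3378 = exp(0.3378 × -1.2730) = 0.6505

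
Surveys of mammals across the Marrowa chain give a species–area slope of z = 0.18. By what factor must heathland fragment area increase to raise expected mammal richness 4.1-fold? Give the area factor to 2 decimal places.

(A₂/A₁)^0.18 = 4.1, so A₂/A₁ = 4.1^(1/0.18) = 4.1^5.556
ln(A₂/A₁) = ln 4.1 / 0.18 = 1.4110 / 0.18 = 7.8388
A₂/A₁ = e^7.8388 ≈ 2537

2537.20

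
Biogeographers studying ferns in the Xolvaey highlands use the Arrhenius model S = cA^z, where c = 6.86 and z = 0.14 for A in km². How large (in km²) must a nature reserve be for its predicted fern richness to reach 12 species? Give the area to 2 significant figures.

12 = 6.86 × A^0.14  ⇒  A^0.14 = 12/6.86 = 1.749
ln A = ln(1.749) / 0.14 = 0.5592 / 0.14 = 3.9943
A = e^3.9943 ≈ 54.29 km²

54 km²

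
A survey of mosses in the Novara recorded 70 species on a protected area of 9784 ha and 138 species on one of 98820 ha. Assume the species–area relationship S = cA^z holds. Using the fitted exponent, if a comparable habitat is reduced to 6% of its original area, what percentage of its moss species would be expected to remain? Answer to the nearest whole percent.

44%

z = ln(138/70) / ln(98820/9784) = 0.6788 / 2.3126 = 0.2935
S_new/S_old = (A_new/A_old)^z = 0.06^0.2935 = exp(0.2935 × -2.8134) = 0.4379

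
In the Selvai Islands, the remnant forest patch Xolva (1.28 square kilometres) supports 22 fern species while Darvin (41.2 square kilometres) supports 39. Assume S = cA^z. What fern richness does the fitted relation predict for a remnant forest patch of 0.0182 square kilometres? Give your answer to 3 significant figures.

z = ln(39/22) / ln(41.2/1.28) = 0.5725 / 3.4716 = 0.1649
c = 22 / 1.28^0.1649 = 22 / 1.042 = 21.12
S₃ = 21.12 × 0.0182^0.1649 = 21.12 × 0.5165 ≈ 10.91

10.9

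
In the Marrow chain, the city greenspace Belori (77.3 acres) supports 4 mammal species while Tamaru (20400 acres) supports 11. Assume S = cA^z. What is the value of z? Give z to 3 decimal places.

Taking logs: ln S = ln c + z ln A, so z = (ln S₂ − ln S₁)/(ln A₂ − ln A₁).
z = ln(11/4) / ln(20400/77.3) = ln(2.75) / ln(263.9) = 1.0116 / 5.5756 = 0.1814

0.181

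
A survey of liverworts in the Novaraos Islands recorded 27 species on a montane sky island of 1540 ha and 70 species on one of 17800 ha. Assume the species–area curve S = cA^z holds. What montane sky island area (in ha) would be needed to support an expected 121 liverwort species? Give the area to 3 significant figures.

72600 ha

z = ln(70/27) / ln(17800/1540) = 0.9527 / 2.4474 = 0.3893
c = 27 / 1540^0.3893 = 27 / 17.41 = 1.551
A = (121/1.551)^(1/0.3893) ⇒ ln A = ln(78.01)/0.3893 = 11.1930
A = e^11.1930 ≈ 72619 ha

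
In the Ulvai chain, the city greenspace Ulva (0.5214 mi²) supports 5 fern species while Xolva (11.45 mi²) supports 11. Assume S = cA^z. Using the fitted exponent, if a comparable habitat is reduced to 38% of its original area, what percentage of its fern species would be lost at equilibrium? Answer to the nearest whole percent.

22%

z = ln(11/5) / ln(11.45/0.5214) = 0.7885 / 3.0892 = 0.2552
S_new/S_old = (A_new/A_old)^z = 0.38^0.2552 = exp(0.2552 × -0.9676) = 0.7812
Fraction lost = 1 − 0.7812 = 0.2188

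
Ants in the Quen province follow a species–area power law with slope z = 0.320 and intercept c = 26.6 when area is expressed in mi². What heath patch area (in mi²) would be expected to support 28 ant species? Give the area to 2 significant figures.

28 = 26.6 × A^0.32  ⇒  A^0.32 = 28/26.6 = 1.053
ln A = ln(1.053) / 0.32 = 0.0513 / 0.32 = 0.1603
A = e^0.1603 ≈ 1.174 mi²

1.2 mi²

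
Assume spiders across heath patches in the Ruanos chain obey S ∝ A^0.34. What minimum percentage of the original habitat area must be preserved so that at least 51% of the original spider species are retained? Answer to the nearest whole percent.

Need (A_new/A_old)^0.34 = 0.51, so A_new/A_old = 0.51^(1/0.34) = 0.51^2.941
ln(A_new/A_old) = ln 0.51 / 0.34 = -0.6733 / 0.34 = -1.9804
A_new/A_old = e^-1.9804 ≈ 0.138

14%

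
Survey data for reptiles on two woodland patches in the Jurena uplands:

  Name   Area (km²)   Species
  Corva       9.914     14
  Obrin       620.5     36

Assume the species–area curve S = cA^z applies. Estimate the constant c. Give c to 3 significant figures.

8.29

z = ln(S₂/S₁) / ln(A₂/A₁) = ln(36/14) / ln(620.5/9.914) = 0.9445 / 4.1366 = 0.2283
c = S₁ / A₁^z = 14 / 9.914^0.2283 = 14 / 1.688 = 8.292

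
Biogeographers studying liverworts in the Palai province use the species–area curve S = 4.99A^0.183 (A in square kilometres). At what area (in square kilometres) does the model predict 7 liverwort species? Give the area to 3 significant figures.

6.36 square kilometres

7 = 4.99 × A^0.183  ⇒  A^0.183 = 7/4.99 = 1.403
ln A = ln(1.403) / 0.183 = 0.3385 / 0.183 = 1.8496
A = e^1.8496 ≈ 6.357 square kilometres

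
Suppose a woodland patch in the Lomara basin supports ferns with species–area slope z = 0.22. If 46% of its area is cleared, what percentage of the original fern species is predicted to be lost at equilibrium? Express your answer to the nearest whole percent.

13%

S_new/S_old = (A_new/A_old)^z = 0.54^0.22
= exp(0.22 × ln 0.54) = exp(0.22 × -0.6162) = exp(-0.1356) ≈ 0.8732
Fraction lost = 1 − 0.8732 = 0.1268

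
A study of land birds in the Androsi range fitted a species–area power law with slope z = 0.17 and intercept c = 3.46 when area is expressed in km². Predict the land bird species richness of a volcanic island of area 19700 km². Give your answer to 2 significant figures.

19

S = 3.46 × 19700^0.17
ln S = ln 3.46 + 0.17 × ln 19700 = 1.2413 + 0.17 × 9.8884 = 2.9223
S = e^2.9223 ≈ 18.58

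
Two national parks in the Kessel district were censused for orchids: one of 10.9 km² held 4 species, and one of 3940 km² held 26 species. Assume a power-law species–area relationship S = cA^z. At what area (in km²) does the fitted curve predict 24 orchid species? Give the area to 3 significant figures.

3060 km²

z = ln(26/4) / ln(3940/10.9) = 1.8718 / 5.8902 = 0.3178
c = 4 / 10.9^0.3178 = 4 / 2.136 = 1.872
A = (24/1.872)^(1/0.3178) ⇒ ln A = ln(12.82)/0.3178 = 8.0271
A = e^8.0271 ≈ 3063 km²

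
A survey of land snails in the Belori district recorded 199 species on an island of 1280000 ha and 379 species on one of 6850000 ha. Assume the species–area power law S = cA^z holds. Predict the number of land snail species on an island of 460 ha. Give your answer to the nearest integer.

z = ln(379/199) / ln(6850000/1280000) = 0.6442 / 1.6774 = 0.3841
c = 199 / 1280000^0.3841 = 199 / 221.6 = 0.898
S₃ = 0.898 × 460^0.3841 = 0.898 × 10.54 ≈ 9.461

9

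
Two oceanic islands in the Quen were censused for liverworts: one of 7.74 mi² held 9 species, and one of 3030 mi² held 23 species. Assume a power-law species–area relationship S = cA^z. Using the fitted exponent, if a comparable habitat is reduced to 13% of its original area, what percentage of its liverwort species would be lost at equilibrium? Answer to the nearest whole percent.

z = ln(23/9) / ln(3030/7.74) = 0.9383 / 5.9699 = 0.1572
S_new/S_old = (A_new/A_old)^z = 0.13^0.1572 = exp(0.1572 × -2.0402) = 0.7257
Fraction lost = 1 − 0.7257 = 0.2743

27%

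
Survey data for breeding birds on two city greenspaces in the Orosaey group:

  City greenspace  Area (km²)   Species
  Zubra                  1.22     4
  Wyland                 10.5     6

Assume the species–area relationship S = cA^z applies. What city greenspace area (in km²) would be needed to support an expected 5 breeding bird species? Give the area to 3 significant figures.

3.99 km²

z = ln(6/4) / ln(10.5/1.22) = 0.4055 / 2.1525 = 0.1884
c = 4 / 1.22^0.1884 = 4 / 1.038 = 3.853
A = (5/3.853)^(1/0.1884) ⇒ ln A = ln(1.298)/0.1884 = 1.3835
A = e^1.3835 ≈ 3.989 km²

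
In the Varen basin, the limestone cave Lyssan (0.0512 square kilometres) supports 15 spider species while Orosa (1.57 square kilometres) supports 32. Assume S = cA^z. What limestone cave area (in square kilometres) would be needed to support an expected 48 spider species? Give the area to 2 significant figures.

z = ln(32/15) / ln(1.57/0.0512) = 0.7577 / 3.4231 = 0.2213
c = 15 / 0.0512^0.2213 = 15 / 0.518 = 28.96
A = (48/28.96)^(1/0.2213) ⇒ ln A = ln(1.657)/0.2213 = 2.2829
A = e^2.2829 ≈ 9.805 square kilometres

9.8 square kilometres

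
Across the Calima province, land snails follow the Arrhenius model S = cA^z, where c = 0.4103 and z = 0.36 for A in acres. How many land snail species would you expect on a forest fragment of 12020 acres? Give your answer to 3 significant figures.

12.1

S = 0.4103 × 12020^0.36
ln S = ln 0.4103 + 0.36 × ln 12020 = -0.8909 + 0.36 × 9.3943 = 2.4911
S = e^2.4911 ≈ 12.07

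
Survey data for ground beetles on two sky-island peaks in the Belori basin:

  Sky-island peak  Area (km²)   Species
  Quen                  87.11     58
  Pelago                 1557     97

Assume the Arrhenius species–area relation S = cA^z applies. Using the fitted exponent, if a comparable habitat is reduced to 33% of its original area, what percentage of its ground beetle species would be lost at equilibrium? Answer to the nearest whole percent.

18%

z = ln(97/58) / ln(1557/87.11) = 0.5143 / 2.8833 = 0.1784
S_new/S_old = (A_new/A_old)^z = 0.33^0.1784 = exp(0.1784 × -1.1087) = 0.8206
Fraction lost = 1 − 0.8206 = 0.1794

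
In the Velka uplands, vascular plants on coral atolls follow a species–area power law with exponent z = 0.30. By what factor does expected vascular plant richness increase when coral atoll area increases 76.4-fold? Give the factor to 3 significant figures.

3.67

S₂/S₁ = (A₂/A₁)^z = 76.4^0.3
ln(S₂/S₁) = 0.3 × ln 76.4 = 0.3 × 4.3360 = 1.3008
S₂/S₁ = e^1.3008 ≈ 3.672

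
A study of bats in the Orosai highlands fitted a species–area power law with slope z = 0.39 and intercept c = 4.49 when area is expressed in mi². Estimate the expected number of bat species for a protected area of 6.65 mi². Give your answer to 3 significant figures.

S = 4.49 × 6.65^0.39
ln S = ln 4.49 + 0.39 × ln 6.65 = 1.5019 + 0.39 × 1.8946 = 2.2408
S = e^2.2408 ≈ 9.4

9.40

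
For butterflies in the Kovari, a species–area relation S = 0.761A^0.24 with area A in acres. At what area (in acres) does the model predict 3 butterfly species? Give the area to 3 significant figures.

304 acres

3 = 0.761 × A^0.24  ⇒  A^0.24 = 3/0.761 = 3.942
ln A = ln(3.942) / 0.24 = 1.3717 / 0.24 = 5.7156
A = e^5.7156 ≈ 303.6 acres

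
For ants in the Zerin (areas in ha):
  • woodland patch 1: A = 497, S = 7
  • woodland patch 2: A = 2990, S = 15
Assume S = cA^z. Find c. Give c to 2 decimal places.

0.50

z = ln(S₂/S₁) / ln(A₂/A₁) = ln(15/7) / ln(2990/497) = 0.7621 / 1.7944 = 0.4247
c = S₁ / A₁^z = 7 / 497^0.4247 = 7 / 13.97 = 0.5011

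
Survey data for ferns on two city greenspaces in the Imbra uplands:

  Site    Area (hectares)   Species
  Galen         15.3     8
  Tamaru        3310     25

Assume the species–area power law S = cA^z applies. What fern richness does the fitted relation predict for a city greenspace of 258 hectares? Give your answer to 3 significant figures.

z = ln(25/8) / ln(3310/15.3) = 1.1394 / 5.3769 = 0.2119
c = 8 / 15.3^0.2119 = 8 / 1.783 = 4.488
S₃ = 4.488 × 258^0.2119 = 4.488 × 3.244 ≈ 14.56

14.6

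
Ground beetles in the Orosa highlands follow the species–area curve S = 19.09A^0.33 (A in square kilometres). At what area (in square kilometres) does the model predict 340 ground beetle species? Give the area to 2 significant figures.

6200 square kilometres

340 = 19.09 × A^0.33  ⇒  A^0.33 = 340/19.09 = 17.81
ln A = ln(17.81) / 0.33 = 2.8798 / 0.33 = 8.7266
A = e^8.7266 ≈ 6165 square kilometres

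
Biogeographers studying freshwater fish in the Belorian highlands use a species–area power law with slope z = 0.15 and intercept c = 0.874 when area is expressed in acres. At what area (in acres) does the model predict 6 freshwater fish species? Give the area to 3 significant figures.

378000 acres

6 = 0.874 × A^0.15  ⇒  A^0.15 = 6/0.874 = 6.865
ln A = ln(6.865) / 0.15 = 1.9264 / 0.15 = 12.8429
A = e^12.8429 ≈ 378093 acres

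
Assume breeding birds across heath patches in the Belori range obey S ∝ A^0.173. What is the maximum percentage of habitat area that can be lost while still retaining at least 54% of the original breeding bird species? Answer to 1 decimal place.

97.2%

Need (A_new/A_old)^0.173 = 0.54, so A_new/A_old = 0.54^(1/0.173) = 0.54^5.78
ln(A_new/A_old) = ln 0.54 / 0.173 = -0.6162 / 0.173 = -3.5618
A_new/A_old = e^-3.5618 ≈ 0.02839
Fraction that can be lost = 1 − 0.02839 = 0.9716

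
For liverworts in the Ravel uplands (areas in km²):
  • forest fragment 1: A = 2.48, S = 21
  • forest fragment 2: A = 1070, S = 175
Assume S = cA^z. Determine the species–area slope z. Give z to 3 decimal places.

0.349

Taking logs: ln S = ln c + z ln A, so z = (ln S₂ − ln S₁)/(ln A₂ − ln A₁).
z = ln(175/21) / ln(1070/2.48) = ln(8.333) / ln(431.5) = 2.1203 / 6.0672 = 0.3495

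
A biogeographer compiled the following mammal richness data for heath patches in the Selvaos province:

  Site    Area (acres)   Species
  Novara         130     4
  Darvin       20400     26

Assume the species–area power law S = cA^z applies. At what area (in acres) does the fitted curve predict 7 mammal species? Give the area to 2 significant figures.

590 acres

z = ln(26/4) / ln(20400/130) = 1.8718 / 5.0558 = 0.3702
c = 4 / 130^0.3702 = 4 / 6.062 = 0.6598
A = (7/0.6598)^(1/0.3702) ⇒ ln A = ln(10.61)/0.3702 = 6.3791
A = e^6.3791 ≈ 589.4 acres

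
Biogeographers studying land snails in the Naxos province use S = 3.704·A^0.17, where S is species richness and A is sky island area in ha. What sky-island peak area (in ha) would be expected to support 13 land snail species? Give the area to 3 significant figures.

1610 ha

13 = 3.704 × A^0.17  ⇒  A^0.17 = 13/3.704 = 3.51
ln A = ln(3.51) / 0.17 = 1.2555 / 0.17 = 7.3855
A = e^7.3855 ≈ 1612 ha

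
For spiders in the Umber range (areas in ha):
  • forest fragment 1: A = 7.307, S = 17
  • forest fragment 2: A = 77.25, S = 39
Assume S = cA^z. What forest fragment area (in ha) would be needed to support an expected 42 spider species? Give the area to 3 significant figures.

95.3 ha

z = ln(39/17) / ln(77.25/7.307) = 0.8303 / 2.3582 = 0.3521
c = 17 / 7.307^0.3521 = 17 / 2.014 = 8.44
A = (42/8.44)^(1/0.3521) ⇒ ln A = ln(4.977)/0.3521 = 4.5575
A = e^4.5575 ≈ 95.35 ha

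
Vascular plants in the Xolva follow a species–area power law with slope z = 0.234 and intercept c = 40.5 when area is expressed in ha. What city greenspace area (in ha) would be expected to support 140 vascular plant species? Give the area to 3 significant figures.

200 ha

140 = 40.5 × A^0.234  ⇒  A^0.234 = 140/40.5 = 3.457
ln A = ln(3.457) / 0.234 = 1.2403 / 0.234 = 5.3006
A = e^5.3006 ≈ 200.5 ha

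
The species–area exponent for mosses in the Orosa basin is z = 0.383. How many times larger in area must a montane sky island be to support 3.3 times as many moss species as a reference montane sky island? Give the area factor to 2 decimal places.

(A₂/A₁)^0.383 = 3.3, so A₂/A₁ = 3.3^(1/0.383) = 3.3^2.611
ln(A₂/A₁) = ln 3.3 / 0.383 = 1.1939 / 0.383 = 3.1173
A₂/A₁ = e^3.1173 ≈ 22.59

22.59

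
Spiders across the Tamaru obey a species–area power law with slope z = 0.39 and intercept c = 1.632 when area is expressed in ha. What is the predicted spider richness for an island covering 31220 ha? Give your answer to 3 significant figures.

S = 1.632 × 31220^0.39 = 1.632 × 56.6 ≈ 92.37

92.4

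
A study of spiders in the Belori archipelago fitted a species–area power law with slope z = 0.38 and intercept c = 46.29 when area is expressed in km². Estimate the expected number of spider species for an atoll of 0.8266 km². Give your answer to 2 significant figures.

43

S = 46.29 × 0.8266^0.38 = 46.29 × 0.9302 ≈ 43.06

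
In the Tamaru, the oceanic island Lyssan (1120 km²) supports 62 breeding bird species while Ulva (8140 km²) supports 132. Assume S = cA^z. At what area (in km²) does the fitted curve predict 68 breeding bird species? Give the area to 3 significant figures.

z = ln(132/62) / ln(8140/1120) = 0.7557 / 1.9835 = 0.3810
c = 62 / 1120^0.3810 = 62 / 14.51 = 4.273
A = (68/4.273)^(1/0.3810) ⇒ ln A = ln(15.92)/0.3810 = 7.2635
A = e^7.2635 ≈ 1427 km²

1430 km²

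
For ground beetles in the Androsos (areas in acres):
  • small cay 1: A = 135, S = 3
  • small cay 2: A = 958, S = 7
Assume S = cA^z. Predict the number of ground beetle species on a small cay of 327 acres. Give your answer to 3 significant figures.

z = ln(7/3) / ln(958/135) = 0.8473 / 1.9596 = 0.4324
c = 3 / 135^0.4324 = 3 / 8.339 = 0.3597
S₃ = 0.3597 × 327^0.4324 = 0.3597 × 12.23 ≈ 4.398

4.40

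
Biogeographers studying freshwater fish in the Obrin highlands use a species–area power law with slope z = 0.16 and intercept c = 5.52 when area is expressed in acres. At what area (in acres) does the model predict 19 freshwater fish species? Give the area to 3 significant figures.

19 = 5.52 × A^0.16  ⇒  A^0.16 = 19/5.52 = 3.442
ln A = ln(3.442) / 0.16 = 1.2361 / 0.16 = 7.7254
A = e^7.7254 ≈ 2265 acres

2270 acres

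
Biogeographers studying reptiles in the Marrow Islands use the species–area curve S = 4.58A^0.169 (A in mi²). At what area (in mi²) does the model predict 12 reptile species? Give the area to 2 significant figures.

12 = 4.58 × A^0.169  ⇒  A^0.169 = 12/4.58 = 2.62
ln A = ln(2.62) / 0.169 = 0.9632 / 0.169 = 5.6995
A = e^5.6995 ≈ 298.7 mi²

300 mi²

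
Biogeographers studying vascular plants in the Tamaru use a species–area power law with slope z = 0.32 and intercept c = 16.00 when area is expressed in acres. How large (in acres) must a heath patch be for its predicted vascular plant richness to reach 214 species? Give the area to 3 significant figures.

214 = 16 × A^0.32  ⇒  A^0.32 = 214/16 = 13.38
ln A = ln(13.38) / 0.32 = 2.5934 / 0.32 = 8.1043
A = e^8.1043 ≈ 3309 acres

3310 acres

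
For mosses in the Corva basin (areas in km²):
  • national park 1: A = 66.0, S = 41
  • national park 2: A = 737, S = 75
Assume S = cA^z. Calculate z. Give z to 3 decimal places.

0.250

Taking logs: ln S = ln c + z ln A, so z = (ln S₂ − ln S₁)/(ln A₂ − ln A₁).
z = ln(75/41) / ln(737/66) = ln(1.829) / ln(11.17) = 0.6039 / 2.4129 = 0.2503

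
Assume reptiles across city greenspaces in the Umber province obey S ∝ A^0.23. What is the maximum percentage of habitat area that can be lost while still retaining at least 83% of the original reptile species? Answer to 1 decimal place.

Need (A_new/A_old)^0.23 = 0.83, so A_new/A_old = 0.83^(1/0.23) = 0.83^4.348
ln(A_new/A_old) = ln 0.83 / 0.23 = -0.1863 / 0.23 = -0.8101
A_new/A_old = e^-0.8101 ≈ 0.4448
Fraction that can be lost = 1 − 0.4448 = 0.5552

55.5%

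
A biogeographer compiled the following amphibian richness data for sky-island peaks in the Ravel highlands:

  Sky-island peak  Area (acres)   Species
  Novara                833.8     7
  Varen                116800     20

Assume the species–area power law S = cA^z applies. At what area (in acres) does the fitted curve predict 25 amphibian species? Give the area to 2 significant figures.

330000 acres

z = ln(20/7) / ln(116800/833.8) = 1.0498 / 4.9422 = 0.2124
c = 7 / 833.8^0.2124 = 7 / 4.173 = 1.677
A = (25/1.677)^(1/0.2124) ⇒ ln A = ln(14.9)/0.2124 = 12.7187
A = e^12.7187 ≈ 333937 acres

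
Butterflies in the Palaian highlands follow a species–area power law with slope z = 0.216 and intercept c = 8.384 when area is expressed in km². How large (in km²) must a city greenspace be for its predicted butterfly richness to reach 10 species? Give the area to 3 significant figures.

2.26 km²

10 = 8.384 × A^0.216  ⇒  A^0.216 = 10/8.384 = 1.193
ln A = ln(1.193) / 0.216 = 0.1763 / 0.216 = 0.8160
A = e^0.8160 ≈ 2.261 km²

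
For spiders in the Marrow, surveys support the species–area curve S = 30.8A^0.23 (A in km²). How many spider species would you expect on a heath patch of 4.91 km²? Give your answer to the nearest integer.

44

S = 30.8 × 4.91^0.23
ln S = ln 30.8 + 0.23 × ln 4.91 = 3.4275 + 0.23 × 1.5913 = 3.7935
S = e^3.7935 ≈ 44.41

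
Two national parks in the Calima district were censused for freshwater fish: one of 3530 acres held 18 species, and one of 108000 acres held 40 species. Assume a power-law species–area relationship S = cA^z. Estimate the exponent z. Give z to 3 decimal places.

Taking logs: ln S = ln c + z ln A, so z = (ln S₂ − ln S₁)/(ln A₂ − ln A₁).
z = ln(40/18) / ln(108000/3530) = ln(2.222) / ln(30.59) = 0.7985 / 3.4208 = 0.2334

0.233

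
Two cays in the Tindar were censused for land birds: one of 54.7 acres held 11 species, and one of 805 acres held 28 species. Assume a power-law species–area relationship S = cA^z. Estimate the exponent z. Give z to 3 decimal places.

Taking logs: ln S = ln c + z ln A, so z = (ln S₂ − ln S₁)/(ln A₂ − ln A₁).
z = ln(28/11) / ln(805/54.7) = ln(2.545) / ln(14.72) = 0.9343 / 2.6890 = 0.3475

0.347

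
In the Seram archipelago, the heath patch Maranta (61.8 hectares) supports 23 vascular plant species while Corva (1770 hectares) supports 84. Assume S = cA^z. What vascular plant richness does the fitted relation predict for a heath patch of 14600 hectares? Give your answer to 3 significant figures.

z = ln(84/23) / ln(1770/61.8) = 1.2953 / 3.3548 = 0.3861
c = 23 / 61.8^0.3861 = 23 / 4.915 = 4.68
S₃ = 4.68 × 14600^0.3861 = 4.68 × 40.54 ≈ 189.7

190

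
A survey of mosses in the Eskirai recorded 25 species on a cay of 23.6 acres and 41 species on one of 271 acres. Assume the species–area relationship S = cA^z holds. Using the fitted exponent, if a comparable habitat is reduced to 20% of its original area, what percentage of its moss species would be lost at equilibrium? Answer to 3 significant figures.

27.8%

z = ln(41/25) / ln(271/23.6) = 0.4947 / 2.4409 = 0.2027
S_new/S_old = (A_new/A_old)^z = 0.2^0.2027 = exp(0.2027 × -1.6094) = 0.7217
Fraction lost = 1 − 0.7217 = 0.2783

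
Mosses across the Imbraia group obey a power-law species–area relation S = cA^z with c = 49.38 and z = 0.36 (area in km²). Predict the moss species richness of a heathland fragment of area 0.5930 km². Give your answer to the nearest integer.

S = 49.38 × 0.593^0.36 = 49.38 × 0.8285 ≈ 40.91

41 species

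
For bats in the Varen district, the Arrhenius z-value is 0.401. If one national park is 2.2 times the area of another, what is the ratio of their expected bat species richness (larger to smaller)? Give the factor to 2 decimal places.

1.37

S₂/S₁ = (A₂/A₁)^z = 2.2^0.401
ln(S₂/S₁) = 0.401 × ln 2.2 = 0.401 × 0.7885 = 0.3162
S₂/S₁ = e^0.3162 ≈ 1.372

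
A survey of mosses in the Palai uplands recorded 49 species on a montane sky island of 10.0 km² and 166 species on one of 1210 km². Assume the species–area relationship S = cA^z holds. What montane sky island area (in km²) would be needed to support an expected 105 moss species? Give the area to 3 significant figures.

200 km²

z = ln(166/49) / ln(1210/10) = 1.2202 / 4.7958 = 0.2544
c = 49 / 10^0.2544 = 49 / 1.796 = 27.28
A = (105/27.28)^(1/0.2544) ⇒ ln A = ln(3.85)/0.2544 = 5.2981
A = e^5.2981 ≈ 200 km²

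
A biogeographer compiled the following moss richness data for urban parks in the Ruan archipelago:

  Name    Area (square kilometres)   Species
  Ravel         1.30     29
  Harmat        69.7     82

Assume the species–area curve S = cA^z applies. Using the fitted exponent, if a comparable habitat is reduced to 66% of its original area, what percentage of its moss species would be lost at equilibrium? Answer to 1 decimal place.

10.3%

z = ln(82/29) / ln(69.7/1.3) = 1.0394 / 3.9818 = 0.2610
S_new/S_old = (A_new/A_old)^z = 0.66^0.2610 = exp(0.2610 × -0.4155) = 0.8972
Fraction lost = 1 − 0.8972 = 0.1028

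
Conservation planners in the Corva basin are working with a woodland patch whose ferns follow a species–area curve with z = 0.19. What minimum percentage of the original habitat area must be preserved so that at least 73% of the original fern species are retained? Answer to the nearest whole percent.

Need (A_new/A_old)^0.19 = 0.73, so A_new/A_old = 0.73^(1/0.19) = 0.73^5.263
ln(A_new/A_old) = ln 0.73 / 0.19 = -0.3147 / 0.19 = -1.6564
A_new/A_old = e^-1.6564 ≈ 0.1908

19%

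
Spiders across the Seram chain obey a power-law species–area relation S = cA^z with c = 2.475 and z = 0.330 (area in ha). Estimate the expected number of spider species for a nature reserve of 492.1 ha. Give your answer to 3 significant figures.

S = 2.475 × 492.1^0.33 = 2.475 × 7.734 ≈ 19.14

19.1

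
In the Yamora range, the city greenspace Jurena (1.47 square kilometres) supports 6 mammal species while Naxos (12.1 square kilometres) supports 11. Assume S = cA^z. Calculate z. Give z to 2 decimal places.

Taking logs: ln S = ln c + z ln A, so z = (ln S₂ − ln S₁)/(ln A₂ − ln A₁).
z = ln(11/6) / ln(12.1/1.47) = ln(1.833) / ln(8.231) = 0.6061 / 2.1079 = 0.2875

0.29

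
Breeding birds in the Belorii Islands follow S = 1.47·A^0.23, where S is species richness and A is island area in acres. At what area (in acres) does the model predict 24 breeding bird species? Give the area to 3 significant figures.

188000 acres

24 = 1.47 × A^0.23  ⇒  A^0.23 = 24/1.47 = 16.33
ln A = ln(16.33) / 0.23 = 2.7928 / 0.23 = 12.1426
A = e^12.1426 ≈ 187695 acres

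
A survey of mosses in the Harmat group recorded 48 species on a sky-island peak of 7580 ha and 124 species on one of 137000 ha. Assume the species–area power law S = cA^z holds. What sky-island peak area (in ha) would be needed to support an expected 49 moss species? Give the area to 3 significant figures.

z = ln(124/48) / ln(137000/7580) = 0.9491 / 2.8945 = 0.3279
c = 48 / 7580^0.3279 = 48 / 18.71 = 2.565
A = (49/2.565)^(1/0.3279) ⇒ ln A = ln(19.1)/0.3279 = 8.9962
A = e^8.9962 ≈ 8072 ha

8070 ha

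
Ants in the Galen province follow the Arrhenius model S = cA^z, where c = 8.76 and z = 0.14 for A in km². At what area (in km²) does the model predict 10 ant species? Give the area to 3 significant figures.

2.57 km²

10 = 8.76 × A^0.14  ⇒  A^0.14 = 10/8.76 = 1.142
ln A = ln(1.142) / 0.14 = 0.1324 / 0.14 = 0.9456
A = e^0.9456 ≈ 2.574 km²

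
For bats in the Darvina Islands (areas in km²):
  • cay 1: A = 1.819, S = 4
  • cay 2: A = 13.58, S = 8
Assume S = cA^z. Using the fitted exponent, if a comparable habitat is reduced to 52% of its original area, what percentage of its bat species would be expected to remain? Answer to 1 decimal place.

z = ln(8/4) / ln(13.58/1.819) = 0.6931 / 2.0103 = 0.3448
S_new/S_old = (A_new/A_old)^z = 0.52^0.3448 = exp(0.3448 × -0.6539) = 0.7981

79.8%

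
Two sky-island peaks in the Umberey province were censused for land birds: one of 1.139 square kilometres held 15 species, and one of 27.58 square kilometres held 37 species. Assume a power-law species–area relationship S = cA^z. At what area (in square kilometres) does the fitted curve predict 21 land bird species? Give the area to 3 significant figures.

z = ln(37/15) / ln(27.58/1.139) = 0.9029 / 3.1869 = 0.2833
c = 15 / 1.139^0.2833 = 15 / 1.038 = 14.46
A = (21/14.46)^(1/0.2833) ⇒ ln A = ln(1.453)/0.2833 = 1.3178
A = e^1.3178 ≈ 3.735 square kilometres

3.74 square kilometres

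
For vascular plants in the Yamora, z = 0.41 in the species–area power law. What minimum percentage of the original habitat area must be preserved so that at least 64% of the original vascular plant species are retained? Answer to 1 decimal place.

33.7%

Need (A_new/A_old)^0.41 = 0.64, so A_new/A_old = 0.64^(1/0.41) = 0.64^2.439
ln(A_new/A_old) = ln 0.64 / 0.41 = -0.4463 / 0.41 = -1.0885
A_new/A_old = e^-1.0885 ≈ 0.3367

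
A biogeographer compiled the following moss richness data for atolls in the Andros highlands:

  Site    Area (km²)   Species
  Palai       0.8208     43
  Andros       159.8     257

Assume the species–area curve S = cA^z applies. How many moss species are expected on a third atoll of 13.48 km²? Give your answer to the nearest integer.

111

z = ln(257/43) / ln(159.8/0.8208) = 1.7879 / 5.2714 = 0.3392
c = 43 / 0.8208^0.3392 = 43 / 0.9352 = 45.98
S₃ = 45.98 × 13.48^0.3392 = 45.98 × 2.416 ≈ 111.1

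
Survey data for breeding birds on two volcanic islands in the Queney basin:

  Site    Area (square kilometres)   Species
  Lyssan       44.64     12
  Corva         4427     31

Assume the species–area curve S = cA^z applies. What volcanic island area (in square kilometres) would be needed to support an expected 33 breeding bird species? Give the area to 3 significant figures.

5990 square kilometres

z = ln(31/12) / ln(4427/44.64) = 0.9491 / 4.5968 = 0.2065
c = 12 / 44.64^0.2065 = 12 / 2.191 = 5.477
A = (33/5.477)^(1/0.2065) ⇒ ln A = ln(6.025)/0.2065 = 8.6983
A = e^8.6983 ≈ 5993 square kilometres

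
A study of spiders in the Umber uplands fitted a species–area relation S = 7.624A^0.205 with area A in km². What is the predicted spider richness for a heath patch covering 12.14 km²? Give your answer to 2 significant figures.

13

S = 7.624 × 12.14^0.205 = 7.624 × 1.668 ≈ 12.72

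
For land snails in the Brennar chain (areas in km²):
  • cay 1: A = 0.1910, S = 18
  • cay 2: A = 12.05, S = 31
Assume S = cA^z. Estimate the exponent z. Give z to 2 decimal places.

Taking logs: ln S = ln c + z ln A, so z = (ln S₂ − ln S₁)/(ln A₂ − ln A₁).
z = ln(31/18) / ln(12.05/0.191) = ln(1.722) / ln(63.09) = 0.5436 / 4.1445 = 0.1312

0.13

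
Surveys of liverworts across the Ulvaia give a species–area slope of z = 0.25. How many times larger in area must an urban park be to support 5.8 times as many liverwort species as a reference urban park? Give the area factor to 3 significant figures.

1130

(A₂/A₁)^0.25 = 5.8, so A₂/A₁ = 5.8^(1/0.25) = 5.8^4
ln(A₂/A₁) = ln 5.8 / 0.25 = 1.7579 / 0.25 = 7.0314
A₂/A₁ = e^7.0314 ≈ 1132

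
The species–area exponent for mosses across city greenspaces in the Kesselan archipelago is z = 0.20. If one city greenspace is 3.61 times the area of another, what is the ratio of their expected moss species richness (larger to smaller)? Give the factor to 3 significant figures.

1.29

S₂/S₁ = (A₂/A₁)^z = 3.61^0.2
ln(S₂/S₁) = 0.2 × ln 3.61 = 0.2 × 1.2837 = 0.2567
S₂/S₁ = e^0.2567 ≈ 1.293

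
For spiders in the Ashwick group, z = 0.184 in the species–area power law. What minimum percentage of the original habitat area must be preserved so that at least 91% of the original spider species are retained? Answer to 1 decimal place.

59.9%

Need (A_new/A_old)^0.184 = 0.91, so A_new/A_old = 0.91^(1/0.184) = 0.91^5.435
ln(A_new/A_old) = ln 0.91 / 0.184 = -0.0943 / 0.184 = -0.5126
A_new/A_old = e^-0.5126 ≈ 0.599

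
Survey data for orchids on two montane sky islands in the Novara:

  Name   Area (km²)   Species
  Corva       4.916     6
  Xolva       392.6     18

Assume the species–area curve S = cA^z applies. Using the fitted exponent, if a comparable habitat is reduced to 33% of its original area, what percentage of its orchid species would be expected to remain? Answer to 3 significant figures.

z = ln(18/6) / ln(392.6/4.916) = 1.0986 / 4.3803 = 0.2508
S_new/S_old = (A_new/A_old)^z = 0.33^0.2508 = exp(0.2508 × -1.1087) = 0.7573

75.7%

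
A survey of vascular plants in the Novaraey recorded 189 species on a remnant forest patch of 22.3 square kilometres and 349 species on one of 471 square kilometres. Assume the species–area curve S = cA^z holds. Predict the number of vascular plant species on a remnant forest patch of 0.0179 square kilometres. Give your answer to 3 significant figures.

45.1

z = ln(349/189) / ln(471/22.3) = 0.6133 / 3.0503 = 0.2011
c = 189 / 22.3^0.2011 = 189 / 1.867 = 101.2
S₃ = 101.2 × 0.0179^0.2011 = 101.2 × 0.4453 ≈ 45.09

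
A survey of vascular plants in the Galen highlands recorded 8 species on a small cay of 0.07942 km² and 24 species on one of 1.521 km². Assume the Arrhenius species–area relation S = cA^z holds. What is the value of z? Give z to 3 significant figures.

Taking logs: ln S = ln c + z ln A, so z = (ln S₂ − ln S₁)/(ln A₂ − ln A₁).
z = ln(24/8) / ln(1.521/0.07942) = ln(3) / ln(19.15) = 1.0986 / 2.9524 = 0.3721

0.372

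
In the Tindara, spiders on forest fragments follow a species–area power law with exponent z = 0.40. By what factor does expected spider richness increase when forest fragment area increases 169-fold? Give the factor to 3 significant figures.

7.78

S₂/S₁ = (A₂/A₁)^z = 169^0.4
ln(S₂/S₁) = 0.4 × ln 169 = 0.4 × 5.1299 = 2.0520
S₂/S₁ = e^2.0520 ≈ 7.783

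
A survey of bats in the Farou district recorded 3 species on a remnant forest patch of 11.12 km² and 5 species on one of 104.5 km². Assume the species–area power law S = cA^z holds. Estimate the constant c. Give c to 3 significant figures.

z = ln(S₂/S₁) / ln(A₂/A₁) = ln(5/3) / ln(104.5/11.12) = 0.5108 / 2.2404 = 0.2280
c = S₁ / A₁^z = 3 / 11.12^0.2280 = 3 / 1.732 = 1.732

1.73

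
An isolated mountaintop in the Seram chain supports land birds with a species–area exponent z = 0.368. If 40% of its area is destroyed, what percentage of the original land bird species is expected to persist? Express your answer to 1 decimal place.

S_new/S_old = (A_new/A_old)^z = 0.6^0.368
= exp(0.368 × ln 0.6) = exp(0.368 × -0.5108) = exp(-0.1880) ≈ 0.8286

82.9%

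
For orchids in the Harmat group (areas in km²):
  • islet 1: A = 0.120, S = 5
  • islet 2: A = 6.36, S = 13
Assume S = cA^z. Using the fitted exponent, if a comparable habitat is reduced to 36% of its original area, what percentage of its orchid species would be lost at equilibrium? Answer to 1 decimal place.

z = ln(13/5) / ln(6.36/0.12) = 0.9555 / 3.9703 = 0.2407
S_new/S_old = (A_new/A_old)^z = 0.36^0.2407 = exp(0.2407 × -1.0217) = 0.782
Fraction lost = 1 − 0.782 = 0.218

21.8%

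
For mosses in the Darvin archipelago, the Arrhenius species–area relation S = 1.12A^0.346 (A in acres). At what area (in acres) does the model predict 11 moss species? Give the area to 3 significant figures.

737 acres

11 = 1.12 × A^0.346  ⇒  A^0.346 = 11/1.12 = 9.821
ln A = ln(9.821) / 0.346 = 2.2846 / 0.346 = 6.6028
A = e^6.6028 ≈ 737.2 acres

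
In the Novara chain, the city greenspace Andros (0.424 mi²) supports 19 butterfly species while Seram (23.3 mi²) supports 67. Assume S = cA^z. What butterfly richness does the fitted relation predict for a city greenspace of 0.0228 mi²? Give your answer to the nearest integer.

z = ln(67/19) / ln(23.3/0.424) = 1.2603 / 4.0065 = 0.3146
c = 19 / 0.424^0.3146 = 19 / 0.7635 = 24.89
S₃ = 24.89 × 0.0228^0.3146 = 24.89 × 0.3044 ≈ 7.576

8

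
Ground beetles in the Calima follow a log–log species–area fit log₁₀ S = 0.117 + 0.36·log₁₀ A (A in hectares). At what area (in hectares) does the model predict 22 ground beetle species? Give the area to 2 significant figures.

2500 hectares

22 = 1.309 × A^0.36  ⇒  A^0.36 = 22/1.309 = 16.8
ln A = ln(16.8) / 0.36 = 2.8216 / 0.36 = 7.8379
A = e^7.8379 ≈ 2535 hectares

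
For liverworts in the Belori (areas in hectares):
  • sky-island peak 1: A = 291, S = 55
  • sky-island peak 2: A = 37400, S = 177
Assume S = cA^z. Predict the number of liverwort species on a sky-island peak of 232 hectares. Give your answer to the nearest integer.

52

z = ln(177/55) / ln(37400/291) = 1.1688 / 4.8561 = 0.2407
c = 55 / 291^0.2407 = 55 / 3.918 = 14.04
S₃ = 14.04 × 232^0.2407 = 14.04 × 3.71 ≈ 52.08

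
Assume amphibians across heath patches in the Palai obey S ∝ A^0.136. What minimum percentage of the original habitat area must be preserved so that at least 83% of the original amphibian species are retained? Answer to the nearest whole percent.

25%

Need (A_new/A_old)^0.136 = 0.83, so A_new/A_old = 0.83^(1/0.136) = 0.83^7.353
ln(A_new/A_old) = ln 0.83 / 0.136 = -0.1863 / 0.136 = -1.3701
A_new/A_old = e^-1.3701 ≈ 0.2541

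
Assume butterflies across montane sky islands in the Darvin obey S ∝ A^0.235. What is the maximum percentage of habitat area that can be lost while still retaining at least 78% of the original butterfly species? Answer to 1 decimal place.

65.3%

Need (A_new/A_old)^0.235 = 0.78, so A_new/A_old = 0.78^(1/0.235) = 0.78^4.255
ln(A_new/A_old) = ln 0.78 / 0.235 = -0.2485 / 0.235 = -1.0573
A_new/A_old = e^-1.0573 ≈ 0.3474
Fraction that can be lost = 1 − 0.3474 = 0.6526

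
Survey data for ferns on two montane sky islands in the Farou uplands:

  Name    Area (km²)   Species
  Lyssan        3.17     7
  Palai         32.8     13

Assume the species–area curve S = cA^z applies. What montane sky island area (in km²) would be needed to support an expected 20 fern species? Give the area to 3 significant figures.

z = ln(13/7) / ln(32.8/3.17) = 0.6190 / 2.3367 = 0.2649
c = 7 / 3.17^0.2649 = 7 / 1.358 = 5.157
A = (20/5.157)^(1/0.2649) ⇒ ln A = ln(3.879)/0.2649 = 5.1165
A = e^5.1165 ≈ 166.8 km²

167 km²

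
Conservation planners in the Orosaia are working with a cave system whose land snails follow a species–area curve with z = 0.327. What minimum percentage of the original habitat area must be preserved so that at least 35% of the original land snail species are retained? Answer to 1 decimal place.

Need (A_new/A_old)^0.327 = 0.35, so A_new/A_old = 0.35^(1/0.327) = 0.35^3.058
ln(A_new/A_old) = ln 0.35 / 0.327 = -1.0498 / 0.327 = -3.2105
A_new/A_old = e^-3.2105 ≈ 0.04034

4.0%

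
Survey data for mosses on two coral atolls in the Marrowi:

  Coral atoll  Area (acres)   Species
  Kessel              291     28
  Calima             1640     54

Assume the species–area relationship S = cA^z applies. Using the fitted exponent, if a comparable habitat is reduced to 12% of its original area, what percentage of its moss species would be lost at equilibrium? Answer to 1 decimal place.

55.3%

z = ln(54/28) / ln(1640/291) = 0.6568 / 1.7291 = 0.3798
S_new/S_old = (A_new/A_old)^z = 0.12^0.3798 = exp(0.3798 × -2.1203) = 0.4469
Fraction lost = 1 − 0.4469 = 0.5531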